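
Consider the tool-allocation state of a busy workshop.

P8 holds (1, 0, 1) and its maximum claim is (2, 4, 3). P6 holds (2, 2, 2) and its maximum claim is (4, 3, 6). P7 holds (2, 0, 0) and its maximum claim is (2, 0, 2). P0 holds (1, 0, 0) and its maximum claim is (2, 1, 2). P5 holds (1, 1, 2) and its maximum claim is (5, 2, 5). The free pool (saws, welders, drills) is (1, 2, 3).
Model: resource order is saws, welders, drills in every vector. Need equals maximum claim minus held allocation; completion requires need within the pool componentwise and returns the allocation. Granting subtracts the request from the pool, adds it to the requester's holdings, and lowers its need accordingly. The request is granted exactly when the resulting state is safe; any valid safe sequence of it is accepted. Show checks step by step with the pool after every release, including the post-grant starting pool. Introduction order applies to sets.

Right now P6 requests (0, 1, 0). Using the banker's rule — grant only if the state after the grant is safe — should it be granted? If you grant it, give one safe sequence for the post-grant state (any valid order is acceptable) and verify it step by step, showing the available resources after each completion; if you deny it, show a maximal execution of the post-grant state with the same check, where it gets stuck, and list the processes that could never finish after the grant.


GRANT — the state after the grant stays safe, e.g. via P7, P0, P5, P6, P8.
Key observation: (1, 1, 3) free after granting still covers P7 first, and each release covers the next.
Verifying the post-grant state step by step:
  pool = (1, 1, 3)
  P7: need (0, 0, 2) fits (1, 1, 3); releases (2, 0, 0), pool now (3, 1, 3)
  P0: need (1, 1, 2) fits (3, 1, 3); releases (1, 0, 0), pool now (4, 1, 3)
  P5: need (4, 1, 3) fits (4, 1, 3); releases (1, 1, 2), pool now (5, 2, 5)
  P6: need (2, 0, 4) fits (5, 2, 5); releases (2, 3, 2), pool now (7, 5, 7)
  P8: need (1, 4, 2) fits (7, 5, 7); releases (1, 0, 1), pool now (8, 5, 8)


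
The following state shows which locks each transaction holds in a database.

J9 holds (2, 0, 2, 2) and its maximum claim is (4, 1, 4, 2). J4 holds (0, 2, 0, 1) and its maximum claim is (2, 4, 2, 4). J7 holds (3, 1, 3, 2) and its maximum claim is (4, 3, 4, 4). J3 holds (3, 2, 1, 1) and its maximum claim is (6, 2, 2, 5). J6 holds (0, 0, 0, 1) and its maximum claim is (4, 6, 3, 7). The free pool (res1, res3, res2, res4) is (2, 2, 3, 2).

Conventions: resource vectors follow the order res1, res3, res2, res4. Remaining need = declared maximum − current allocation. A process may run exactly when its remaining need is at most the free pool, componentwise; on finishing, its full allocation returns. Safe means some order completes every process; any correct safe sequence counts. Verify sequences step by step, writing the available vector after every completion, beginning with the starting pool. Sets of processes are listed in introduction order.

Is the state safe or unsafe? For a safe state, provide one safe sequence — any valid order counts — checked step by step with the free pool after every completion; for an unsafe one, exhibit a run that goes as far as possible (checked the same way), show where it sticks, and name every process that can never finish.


SAFE — a valid safe sequence is J7, J9, J4, J3, J6.
Key observation: at J7 the run first touches a limit — (1, 2, 1, 2) against (2, 2, 3, 2), exact on a resource it actually requests.
Check, step by step:
  pool = (2, 2, 3, 2)
  run J7 (needs (1, 2, 1, 2), free (2, 2, 3, 2)); after release of (3, 1, 3, 2) the pool is (5, 3, 6, 4)
  run J9 (needs (2, 1, 2, 0), free (5, 3, 6, 4)); after release of (2, 0, 2, 2) the pool is (7, 3, 8, 6)
  run J4 (needs (2, 2, 2, 3), free (7, 3, 8, 6)); after release of (0, 2, 0, 1) the pool is (7, 5, 8, 7)
  run J3 (needs (3, 0, 1, 4), free (7, 5, 8, 7)); after release of (3, 2, 1, 1) the pool is (10, 7, 9, 8)
  run J6 (needs (4, 6, 3, 6), free (10, 7, 9, 8)); after release of (0, 0, 0, 1) the pool is (10, 7, 9, 9)


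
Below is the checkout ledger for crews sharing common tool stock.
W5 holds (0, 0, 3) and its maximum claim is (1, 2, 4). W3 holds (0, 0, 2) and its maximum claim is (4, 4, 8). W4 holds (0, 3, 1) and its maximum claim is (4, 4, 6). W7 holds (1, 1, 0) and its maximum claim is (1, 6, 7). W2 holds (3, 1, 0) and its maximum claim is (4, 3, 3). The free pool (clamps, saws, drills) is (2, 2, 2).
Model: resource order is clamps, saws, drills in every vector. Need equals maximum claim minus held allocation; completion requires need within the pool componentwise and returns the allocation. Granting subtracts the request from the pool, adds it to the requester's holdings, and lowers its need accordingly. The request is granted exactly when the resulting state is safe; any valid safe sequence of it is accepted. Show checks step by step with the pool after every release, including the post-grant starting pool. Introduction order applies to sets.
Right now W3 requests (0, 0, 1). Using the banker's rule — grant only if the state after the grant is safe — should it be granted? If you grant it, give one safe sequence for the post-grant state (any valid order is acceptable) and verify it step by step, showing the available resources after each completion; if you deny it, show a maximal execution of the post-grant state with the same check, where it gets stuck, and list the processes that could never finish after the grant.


DENY — the pretend-granted state is unsafe.
Key observation: the wall is drills: completing W5, W2 brings the pool only to (5, 3, 4), and all the rest need more.
On the post-grant state, W5, W2 is a maximal run — nothing extends it. Walking it through:
  pool = (2, 2, 1)
  W5: need (1, 2, 1) fits (2, 2, 1); releases (0, 0, 3), pool now (2, 2, 4)
  W2: need (1, 2, 3) fits (2, 2, 4); releases (3, 1, 0), pool now (5, 3, 4)
  W3 cannot run: need (4, 4, 5) vs free (5, 3, 4) (insufficient saws and drills)
  W4 cannot run: need (4, 1, 5) vs free (5, 3, 4) (insufficient drills)
  W7 cannot run: need (0, 5, 7) vs free (5, 3, 4) (insufficient saws and drills)
Had the request been granted, W3, W4 and W7 could never finish.


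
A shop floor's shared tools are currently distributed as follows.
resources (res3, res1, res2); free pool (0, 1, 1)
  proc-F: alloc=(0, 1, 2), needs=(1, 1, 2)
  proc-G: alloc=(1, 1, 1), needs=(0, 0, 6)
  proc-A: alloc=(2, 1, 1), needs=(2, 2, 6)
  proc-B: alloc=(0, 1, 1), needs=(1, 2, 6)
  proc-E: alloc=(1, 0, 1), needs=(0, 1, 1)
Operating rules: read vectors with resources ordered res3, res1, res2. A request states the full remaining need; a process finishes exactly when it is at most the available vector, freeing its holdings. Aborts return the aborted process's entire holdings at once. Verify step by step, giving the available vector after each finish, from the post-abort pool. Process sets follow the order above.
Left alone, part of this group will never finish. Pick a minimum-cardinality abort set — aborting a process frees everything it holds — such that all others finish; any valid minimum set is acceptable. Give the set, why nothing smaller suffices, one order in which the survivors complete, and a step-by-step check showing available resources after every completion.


Minimum abort set: proc-G and proc-B.
Key observation: the deadlocked proc-A becomes finishable only because proc-G and proc-B released (1, 2, 2); it completes at step 3 below.
Minimality, checking each single-abort alternative: proc-F alone leaves proc-G blocked (short on res2); proc-G alone leaves proc-A blocked (short on res2); proc-A alone leaves proc-G blocked (short on res2); proc-B alone leaves proc-G blocked (short on res2); proc-E alone leaves proc-G blocked (short on res2).
One survivor order: proc-F, proc-E, proc-A. Verifying each step (post-abort pool first):
  pool = (1, 3, 3)
  proc-F: need (1, 1, 2) fits (1, 3, 3); releases (0, 1, 2), pool now (1, 4, 5)
  proc-E: need (0, 1, 1) fits (1, 4, 5); releases (1, 0, 1), pool now (2, 4, 6)
  proc-A: need (2, 2, 6) fits (2, 4, 6); releases (2, 1, 1), pool now (4, 5, 7)


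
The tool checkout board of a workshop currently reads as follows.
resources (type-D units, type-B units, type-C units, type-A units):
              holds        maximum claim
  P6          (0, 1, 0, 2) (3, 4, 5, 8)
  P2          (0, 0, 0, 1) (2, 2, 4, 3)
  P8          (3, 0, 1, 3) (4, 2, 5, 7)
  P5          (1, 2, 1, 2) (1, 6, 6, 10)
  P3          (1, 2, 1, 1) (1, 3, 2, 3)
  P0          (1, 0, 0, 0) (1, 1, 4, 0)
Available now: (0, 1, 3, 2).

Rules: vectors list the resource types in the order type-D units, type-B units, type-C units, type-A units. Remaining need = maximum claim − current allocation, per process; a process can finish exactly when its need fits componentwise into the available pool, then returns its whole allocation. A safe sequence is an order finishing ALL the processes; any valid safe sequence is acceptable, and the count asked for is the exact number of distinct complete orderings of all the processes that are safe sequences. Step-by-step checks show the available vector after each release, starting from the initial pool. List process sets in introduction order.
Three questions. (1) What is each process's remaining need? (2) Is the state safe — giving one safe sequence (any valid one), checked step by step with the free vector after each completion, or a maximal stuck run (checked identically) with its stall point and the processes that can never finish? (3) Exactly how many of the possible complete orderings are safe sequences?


(1) Need matrix, components ordered type-D units, type-B units, type-C units, type-A units:
  P6: (3, 3, 5, 6)
  P2: (2, 2, 4, 2)
  P8: (1, 2, 4, 4)
  P5: (0, 4, 5, 8)
  P3: (0, 1, 1, 2)
  P0: (0, 1, 4, 0)
(2) SAFE. One safe sequence: P3, P0, P2, P8, P6, P5.
Key observation: at P3 the run first touches a limit — (0, 1, 1, 2) against (0, 1, 3, 2), exact on a resource it actually requests.
Walking it through:
  pool = (0, 1, 3, 2)
  P3 needs (0, 1, 1, 2) <= (0, 1, 3, 2) -> finishes; pool += (1, 2, 1, 1) = (1, 3, 4, 3)
  P0 needs (0, 1, 4, 0) <= (1, 3, 4, 3) -> finishes; pool += (1, 0, 0, 0) = (2, 3, 4, 3)
  P2 needs (2, 2, 4, 2) <= (2, 3, 4, 3) -> finishes; pool += (0, 0, 0, 1) = (2, 3, 4, 4)
  P8 needs (1, 2, 4, 4) <= (2, 3, 4, 4) -> finishes; pool += (3, 0, 1, 3) = (5, 3, 5, 7)
  P6 needs (3, 3, 5, 6) <= (5, 3, 5, 7) -> finishes; pool += (0, 1, 0, 2) = (5, 4, 5, 9)
  P5 needs (0, 4, 5, 8) <= (5, 4, 5, 9) -> finishes; pool += (1, 2, 1, 2) = (6, 6, 6, 11)
(3) Exactly 1 of the possible complete orderings is a safe sequence.


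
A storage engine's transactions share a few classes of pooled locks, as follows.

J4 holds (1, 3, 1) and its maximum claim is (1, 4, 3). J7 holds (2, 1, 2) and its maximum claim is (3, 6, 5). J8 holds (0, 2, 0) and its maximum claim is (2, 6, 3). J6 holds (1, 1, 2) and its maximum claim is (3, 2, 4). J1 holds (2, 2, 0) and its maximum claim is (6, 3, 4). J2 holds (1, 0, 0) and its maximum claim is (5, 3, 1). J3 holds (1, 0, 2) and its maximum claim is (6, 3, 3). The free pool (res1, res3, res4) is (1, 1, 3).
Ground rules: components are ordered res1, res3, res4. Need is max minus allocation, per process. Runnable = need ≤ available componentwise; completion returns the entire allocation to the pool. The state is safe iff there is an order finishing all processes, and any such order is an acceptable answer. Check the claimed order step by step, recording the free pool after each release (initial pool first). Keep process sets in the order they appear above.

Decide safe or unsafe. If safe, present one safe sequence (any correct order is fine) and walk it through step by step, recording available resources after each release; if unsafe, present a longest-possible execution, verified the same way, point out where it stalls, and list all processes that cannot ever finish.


SAFE, for example via the order J4, J8, J6, J7, J1, J3, J2.
Key observation: at J4 the run first touches a limit — (0, 1, 2) against (1, 1, 3), exact on a resource it actually requests.
Walking it through:
  pool = (1, 1, 3)
  run J4 (needs (0, 1, 2), free (1, 1, 3)); after release of (1, 3, 1) the pool is (2, 4, 4)
  run J8 (needs (2, 4, 3), free (2, 4, 4)); after release of (0, 2, 0) the pool is (2, 6, 4)
  run J6 (needs (2, 1, 2), free (2, 6, 4)); after release of (1, 1, 2) the pool is (3, 7, 6)
  run J7 (needs (1, 5, 3), free (3, 7, 6)); after release of (2, 1, 2) the pool is (5, 8, 8)
  run J1 (needs (4, 1, 4), free (5, 8, 8)); after release of (2, 2, 0) the pool is (7, 10, 8)
  run J3 (needs (5, 3, 1), free (7, 10, 8)); after release of (1, 0, 2) the pool is (8, 10, 10)
  run J2 (needs (4, 3, 1), free (8, 10, 10)); after release of (1, 0, 0) the pool is (9, 10, 10)


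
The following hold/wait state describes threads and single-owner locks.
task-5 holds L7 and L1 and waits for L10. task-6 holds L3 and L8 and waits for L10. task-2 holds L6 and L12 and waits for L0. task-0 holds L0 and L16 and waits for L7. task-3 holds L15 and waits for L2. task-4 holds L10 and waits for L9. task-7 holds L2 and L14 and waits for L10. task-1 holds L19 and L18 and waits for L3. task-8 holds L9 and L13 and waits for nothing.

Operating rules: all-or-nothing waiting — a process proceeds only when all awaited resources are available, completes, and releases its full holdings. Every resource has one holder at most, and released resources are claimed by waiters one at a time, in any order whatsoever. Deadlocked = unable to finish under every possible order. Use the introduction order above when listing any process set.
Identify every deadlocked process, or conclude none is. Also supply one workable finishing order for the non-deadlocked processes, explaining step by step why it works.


Nothing here is deadlocked.
Key observation: the wait graph is acyclic; completion cascades from the unblocked processes through everyone else.
A valid finishing order for the others: task-8, task-4, task-7, task-3, task-5, task-6, task-0, task-2, task-1.
Walking it through:
  run task-8 (it waits on nothing); releases L9 and L13
  run task-4 (all its waits — L9 — are resolved); releases L10
  run task-7 (all its waits — L10 — are resolved); releases L2 and L14
  run task-3 (all its waits — L2 — are resolved); releases L15
  run task-5 (all its waits — L10 — are resolved); releases L7 and L1
  run task-6 (all its waits — L10 — are resolved); releases L3 and L8
  run task-0 (all its waits — L7 — are resolved); releases L0 and L16
  run task-2 (all its waits — L0 — are resolved); releases L6 and L12
  run task-1 (all its waits — L3 — are resolved); releases L19 and L18


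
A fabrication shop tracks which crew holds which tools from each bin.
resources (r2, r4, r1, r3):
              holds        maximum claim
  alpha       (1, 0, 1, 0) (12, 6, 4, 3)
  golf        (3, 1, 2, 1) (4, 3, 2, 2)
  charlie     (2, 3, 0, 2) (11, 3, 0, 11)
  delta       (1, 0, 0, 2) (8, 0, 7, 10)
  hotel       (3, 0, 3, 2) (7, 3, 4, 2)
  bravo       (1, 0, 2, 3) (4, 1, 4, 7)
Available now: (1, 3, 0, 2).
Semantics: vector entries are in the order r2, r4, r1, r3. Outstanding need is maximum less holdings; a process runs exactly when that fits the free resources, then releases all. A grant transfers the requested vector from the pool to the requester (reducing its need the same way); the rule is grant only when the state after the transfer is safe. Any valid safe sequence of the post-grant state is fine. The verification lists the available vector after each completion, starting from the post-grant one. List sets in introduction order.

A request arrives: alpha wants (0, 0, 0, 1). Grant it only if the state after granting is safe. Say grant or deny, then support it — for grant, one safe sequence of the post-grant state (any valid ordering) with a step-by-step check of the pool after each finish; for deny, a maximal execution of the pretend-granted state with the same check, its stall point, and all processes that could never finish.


DENY. Granting would leave the state unsafe.
Key observation: after golf, hotel, bravo the pool peaks at (8, 4, 7, 7), and each blocked process is short somewhere: alpha on r2, r4; charlie on r2, r3; delta on r3.
Pretend the grant happened; the run golf, hotel, bravo goes as far as possible. Check, step by step:
  pool = (1, 3, 0, 1)
  golf needs (1, 2, 0, 1) <= (1, 3, 0, 1) -> finishes; pool += (3, 1, 2, 1) = (4, 4, 2, 2)
  hotel needs (4, 3, 1, 0) <= (4, 4, 2, 2) -> finishes; pool += (3, 0, 3, 2) = (7, 4, 5, 4)
  bravo needs (3, 1, 2, 4) <= (7, 4, 5, 4) -> finishes; pool += (1, 0, 2, 3) = (8, 4, 7, 7)
  alpha cannot run: need (11, 6, 3, 2) vs free (8, 4, 7, 7) (insufficient r2 and r4)
  charlie cannot run: need (9, 0, 0, 9) vs free (8, 4, 7, 7) (insufficient r2 and r3)
  delta cannot run: need (7, 0, 7, 8) vs free (8, 4, 7, 7) (insufficient r3)
Had the request been granted, alpha, charlie and delta could never finish.


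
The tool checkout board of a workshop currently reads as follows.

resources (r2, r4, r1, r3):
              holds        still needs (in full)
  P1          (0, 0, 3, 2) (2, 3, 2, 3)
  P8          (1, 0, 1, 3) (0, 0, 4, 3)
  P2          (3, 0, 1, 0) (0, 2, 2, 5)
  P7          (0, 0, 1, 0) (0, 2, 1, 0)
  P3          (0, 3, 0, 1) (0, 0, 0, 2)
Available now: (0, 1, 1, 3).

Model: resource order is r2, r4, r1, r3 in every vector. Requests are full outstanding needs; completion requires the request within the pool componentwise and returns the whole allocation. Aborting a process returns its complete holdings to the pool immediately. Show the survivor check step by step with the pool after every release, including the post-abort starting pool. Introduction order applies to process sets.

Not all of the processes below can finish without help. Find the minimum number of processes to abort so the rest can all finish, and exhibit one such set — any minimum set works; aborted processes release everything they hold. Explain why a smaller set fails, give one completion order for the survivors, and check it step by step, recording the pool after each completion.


Minimum abort set: P1.
Key observation: the deadlocked P2 becomes finishable only because P1 released (0, 0, 3, 2); it completes at step 3 below.
Why nothing smaller works: aborting no one leaves the state deadlocked as given.
The survivors complete as P3, P7, P2, P8. Step-by-step check (starting from the post-abort pool):
  pool = (0, 1, 4, 5)
  P3 needs (0, 0, 0, 2) <= (0, 1, 4, 5) -> finishes; pool += (0, 3, 0, 1) = (0, 4, 4, 6)
  P7 needs (0, 2, 1, 0) <= (0, 4, 4, 6) -> finishes; pool += (0, 0, 1, 0) = (0, 4, 5, 6)
  P2 needs (0, 2, 2, 5) <= (0, 4, 5, 6) -> finishes; pool += (3, 0, 1, 0) = (3, 4, 6, 6)
  P8 needs (0, 0, 4, 3) <= (3, 4, 6, 6) -> finishes; pool += (1, 0, 1, 3) = (4, 4, 7, 9)


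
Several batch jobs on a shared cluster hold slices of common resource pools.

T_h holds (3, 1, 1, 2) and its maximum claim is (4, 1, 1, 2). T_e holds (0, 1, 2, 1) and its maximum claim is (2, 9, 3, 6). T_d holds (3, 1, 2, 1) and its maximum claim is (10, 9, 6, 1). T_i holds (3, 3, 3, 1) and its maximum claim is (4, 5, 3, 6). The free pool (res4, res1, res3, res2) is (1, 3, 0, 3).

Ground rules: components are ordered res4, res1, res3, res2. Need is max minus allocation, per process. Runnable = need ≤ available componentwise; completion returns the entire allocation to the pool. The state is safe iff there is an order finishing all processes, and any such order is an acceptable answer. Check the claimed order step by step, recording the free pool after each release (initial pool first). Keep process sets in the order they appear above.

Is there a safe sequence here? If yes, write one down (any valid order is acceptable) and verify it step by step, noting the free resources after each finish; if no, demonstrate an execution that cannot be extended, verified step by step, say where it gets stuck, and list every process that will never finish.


UNSAFE — no complete ordering exists.
Key observation: the wall is res1: completing T_h, T_i brings the pool only to (7, 7, 4, 6), and all the rest need more.
Going as far as possible: T_h, T_i; after that, nothing fits. Step-by-step check:
  pool = (1, 3, 0, 3)
  T_h needs (1, 0, 0, 0) <= (1, 3, 0, 3) -> finishes; pool += (3, 1, 1, 2) = (4, 4, 1, 5)
  T_i needs (1, 2, 0, 5) <= (4, 4, 1, 5) -> finishes; pool += (3, 3, 3, 1) = (7, 7, 4, 6)
  T_e still needs (2, 8, 1, 5) but only (7, 7, 4, 6) is free — short on res1
  T_d still needs (7, 8, 4, 0) but only (7, 7, 4, 6) is free — short on res1
Never able to finish: T_e and T_d.


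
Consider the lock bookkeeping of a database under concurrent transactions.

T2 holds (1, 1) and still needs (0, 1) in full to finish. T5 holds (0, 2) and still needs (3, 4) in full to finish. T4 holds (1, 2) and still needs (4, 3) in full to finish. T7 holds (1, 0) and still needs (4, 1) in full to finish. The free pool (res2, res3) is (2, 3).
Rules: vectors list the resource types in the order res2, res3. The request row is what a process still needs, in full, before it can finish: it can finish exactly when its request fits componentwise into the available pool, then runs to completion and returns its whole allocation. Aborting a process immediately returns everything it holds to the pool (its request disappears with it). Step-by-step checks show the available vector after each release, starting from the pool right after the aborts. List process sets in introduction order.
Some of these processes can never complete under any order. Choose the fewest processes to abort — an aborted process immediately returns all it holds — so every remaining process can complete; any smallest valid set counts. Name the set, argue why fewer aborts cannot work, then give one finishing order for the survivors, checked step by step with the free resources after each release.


Abort T7.
Key observation: before aborting T7, T4 was permanently blocked — no order could ever run it; afterwards it completes at step 3.
Why nothing smaller works: aborting no one leaves the state deadlocked as given.
Survivors finish in the order: T2, T5, T4. Step-by-step check (pool after the aborts first):
  pool = (3, 3)
  T2 needs (0, 1) <= (3, 3) -> finishes; pool += (1, 1) = (4, 4)
  T5 needs (3, 4) <= (4, 4) -> finishes; pool += (0, 2) = (4, 6)
  T4 needs (4, 3) <= (4, 6) -> finishes; pool += (1, 2) = (5, 8)


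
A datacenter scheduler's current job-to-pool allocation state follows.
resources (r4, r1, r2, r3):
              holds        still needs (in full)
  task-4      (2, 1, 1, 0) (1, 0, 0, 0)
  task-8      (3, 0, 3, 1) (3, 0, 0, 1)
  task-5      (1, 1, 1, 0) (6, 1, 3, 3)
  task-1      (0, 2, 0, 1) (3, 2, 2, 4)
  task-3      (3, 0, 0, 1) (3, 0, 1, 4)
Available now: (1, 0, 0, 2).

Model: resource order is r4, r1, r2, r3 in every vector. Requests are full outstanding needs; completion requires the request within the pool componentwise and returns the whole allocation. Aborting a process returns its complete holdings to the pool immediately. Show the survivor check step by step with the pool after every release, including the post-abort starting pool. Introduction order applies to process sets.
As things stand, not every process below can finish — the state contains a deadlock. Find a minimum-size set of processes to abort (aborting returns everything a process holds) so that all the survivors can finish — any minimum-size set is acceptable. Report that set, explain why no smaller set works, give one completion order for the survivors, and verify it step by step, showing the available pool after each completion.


Abort task-1.
Key observation: task-3 was stuck for good until task-1 gave back (0, 2, 0, 1); in the order shown it finishes at step 4.
No smaller set exists: with zero aborts the deadlock remains.
The survivors complete as task-4, task-8, task-5, task-3. Walking it through (starting from the post-abort pool):
  pool = (1, 2, 0, 3)
  task-4: need (1, 0, 0, 0) fits (1, 2, 0, 3); releases (2, 1, 1, 0), pool now (3, 3, 1, 3)
  task-8: need (3, 0, 0, 1) fits (3, 3, 1, 3); releases (3, 0, 3, 1), pool now (6, 3, 4, 4)
  task-5: need (6, 1, 3, 3) fits (6, 3, 4, 4); releases (1, 1, 1, 0), pool now (7, 4, 5, 4)
  task-3: need (3, 0, 1, 4) fits (7, 4, 5, 4); releases (3, 0, 0, 1), pool now (10, 4, 5, 5)


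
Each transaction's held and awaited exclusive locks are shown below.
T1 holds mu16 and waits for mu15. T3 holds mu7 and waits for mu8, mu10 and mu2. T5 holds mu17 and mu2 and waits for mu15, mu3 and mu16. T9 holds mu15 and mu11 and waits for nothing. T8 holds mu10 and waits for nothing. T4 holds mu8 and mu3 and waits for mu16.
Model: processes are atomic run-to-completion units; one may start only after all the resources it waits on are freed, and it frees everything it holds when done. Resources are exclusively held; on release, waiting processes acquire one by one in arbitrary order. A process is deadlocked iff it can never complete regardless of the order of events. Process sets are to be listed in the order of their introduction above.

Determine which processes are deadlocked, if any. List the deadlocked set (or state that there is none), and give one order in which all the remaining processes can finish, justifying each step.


The deadlocked set is empty.
Key observation: there is no circular wait here — follow any chain and it reaches a process that is free to run now.
One completion order for the rest: T8, T9, T1, T4, T5, T3.
Step-by-step check:
  run T8 (it waits on nothing); releases mu10
  run T9 (it waits on nothing); releases mu15 and mu11
  T1 waits on mu15 — all released -> runs and releases mu16
  T4 waits on mu16 — all released -> runs and releases mu8 and mu3
  T5 waits on mu15, mu3 and mu16 — all released -> runs and releases mu17 and mu2
  T3 waits on mu8, mu10 and mu2 — all released -> runs and releases mu7


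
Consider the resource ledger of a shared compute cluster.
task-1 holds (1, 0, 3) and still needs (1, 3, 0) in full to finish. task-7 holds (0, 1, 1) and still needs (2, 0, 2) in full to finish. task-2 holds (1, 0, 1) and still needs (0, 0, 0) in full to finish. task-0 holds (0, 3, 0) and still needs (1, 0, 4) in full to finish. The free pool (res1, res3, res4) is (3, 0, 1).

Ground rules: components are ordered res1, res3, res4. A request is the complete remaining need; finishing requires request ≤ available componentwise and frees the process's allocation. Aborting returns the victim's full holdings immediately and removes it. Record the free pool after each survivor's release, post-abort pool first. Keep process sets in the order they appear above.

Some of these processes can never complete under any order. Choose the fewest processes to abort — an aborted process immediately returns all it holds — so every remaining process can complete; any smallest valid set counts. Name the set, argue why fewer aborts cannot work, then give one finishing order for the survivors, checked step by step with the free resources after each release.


Abort task-0.
Key observation: aborting task-0 returns (0, 3, 0), and task-1 — hopeless before — runs at step 1 with the returned capacity in the pool.
No smaller set exists: with zero aborts the deadlock remains.
One survivor order: task-1, task-7, task-2. Walking it through (post-abort pool first):
  pool = (3, 3, 1)
  task-1 needs (1, 3, 0) <= (3, 3, 1) -> finishes; pool += (1, 0, 3) = (4, 3, 4)
  task-7 needs (2, 0, 2) <= (4, 3, 4) -> finishes; pool += (0, 1, 1) = (4, 4, 5)
  task-2 needs (0, 0, 0) <= (4, 4, 5) -> finishes; pool += (1, 0, 1) = (5, 4, 6)


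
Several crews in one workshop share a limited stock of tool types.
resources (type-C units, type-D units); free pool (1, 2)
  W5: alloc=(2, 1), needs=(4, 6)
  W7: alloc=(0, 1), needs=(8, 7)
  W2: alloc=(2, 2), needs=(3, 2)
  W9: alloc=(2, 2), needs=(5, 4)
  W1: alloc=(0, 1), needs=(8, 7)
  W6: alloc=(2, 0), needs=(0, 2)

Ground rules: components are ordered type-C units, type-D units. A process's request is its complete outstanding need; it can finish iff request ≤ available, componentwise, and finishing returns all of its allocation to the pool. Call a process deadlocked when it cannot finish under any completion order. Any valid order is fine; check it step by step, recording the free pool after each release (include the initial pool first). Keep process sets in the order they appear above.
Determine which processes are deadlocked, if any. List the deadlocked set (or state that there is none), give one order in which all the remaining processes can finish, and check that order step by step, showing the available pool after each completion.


Nothing here is deadlocked.
Key observation: there is always a runnable process — W6 first — so the state unwinds completely.
One completion order for the rest: W6, W2, W9, W5, W7, W1. Walking it through:
  pool = (1, 2)
  W6: need (0, 2) fits (1, 2); releases (2, 0), pool now (3, 2)
  W2: need (3, 2) fits (3, 2); releases (2, 2), pool now (5, 4)
  W9: need (5, 4) fits (5, 4); releases (2, 2), pool now (7, 6)
  W5: need (4, 6) fits (7, 6); releases (2, 1), pool now (9, 7)
  W7: need (8, 7) fits (9, 7); releases (0, 1), pool now (9, 8)
  W1: need (8, 7) fits (9, 8); releases (0, 1), pool now (9, 9)


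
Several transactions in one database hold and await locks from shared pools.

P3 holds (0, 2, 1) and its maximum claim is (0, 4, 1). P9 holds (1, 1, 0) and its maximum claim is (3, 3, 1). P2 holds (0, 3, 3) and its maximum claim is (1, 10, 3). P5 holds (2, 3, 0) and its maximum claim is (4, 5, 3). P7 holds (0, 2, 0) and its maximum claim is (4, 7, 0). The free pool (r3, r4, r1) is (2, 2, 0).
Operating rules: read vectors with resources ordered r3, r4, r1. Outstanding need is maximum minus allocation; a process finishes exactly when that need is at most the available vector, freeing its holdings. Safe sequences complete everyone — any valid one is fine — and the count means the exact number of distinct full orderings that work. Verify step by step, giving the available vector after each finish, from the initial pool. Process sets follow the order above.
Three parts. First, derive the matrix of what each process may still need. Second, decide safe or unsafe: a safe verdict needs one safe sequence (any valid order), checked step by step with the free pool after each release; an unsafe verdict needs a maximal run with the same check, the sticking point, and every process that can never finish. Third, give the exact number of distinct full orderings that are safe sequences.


(1) Outstanding need per process (order r3, r4, r1):
  P3: (0, 2, 0)
  P9: (2, 2, 1)
  P2: (1, 7, 0)
  P5: (2, 2, 3)
  P7: (4, 5, 0)
(2) UNSAFE.
Key observation: after P3, P9 the pool peaks at (3, 5, 1), and each blocked process is short somewhere: P2 on r4; P5 on r1; P7 on r3.
Going as far as possible: P3, P9; after that, nothing fits. Verifying each step:
  pool = (2, 2, 0)
  P3: need (0, 2, 0) fits (2, 2, 0); releases (0, 2, 1), pool now (2, 4, 1)
  P9: need (2, 2, 1) fits (2, 4, 1); releases (1, 1, 0), pool now (3, 5, 1)
  P2 cannot run: need (1, 7, 0) vs free (3, 5, 1) (insufficient r4)
  P5 cannot run: need (2, 2, 3) vs free (3, 5, 1) (insufficient r1)
  P7 cannot run: need (4, 5, 0) vs free (3, 5, 1) (insufficient r3)
Never able to finish: P2, P5 and P7.
(3) The exact count: 0 of the possible complete orderings are safe sequences.


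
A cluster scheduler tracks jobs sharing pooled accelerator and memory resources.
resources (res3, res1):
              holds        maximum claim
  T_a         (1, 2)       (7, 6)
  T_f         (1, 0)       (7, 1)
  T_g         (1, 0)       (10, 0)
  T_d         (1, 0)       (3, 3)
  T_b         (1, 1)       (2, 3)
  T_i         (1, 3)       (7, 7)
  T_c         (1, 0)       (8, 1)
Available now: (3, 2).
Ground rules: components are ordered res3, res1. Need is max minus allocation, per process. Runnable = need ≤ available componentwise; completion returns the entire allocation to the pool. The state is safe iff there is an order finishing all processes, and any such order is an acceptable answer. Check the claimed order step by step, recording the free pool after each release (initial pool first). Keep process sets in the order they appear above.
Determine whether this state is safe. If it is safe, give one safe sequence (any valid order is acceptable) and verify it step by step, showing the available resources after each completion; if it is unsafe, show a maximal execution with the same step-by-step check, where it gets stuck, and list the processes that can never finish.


UNSAFE.
Key observation: after T_b, T_d complete, (5, 3) is the best the pool ever gets, yet each leftover process wants more res3.
A maximal execution: T_b, T_d — then nothing else fits. Step-by-step check:
  pool = (3, 2)
  T_b: need (1, 2) fits (3, 2); releases (1, 1), pool now (4, 3)
  T_d: need (2, 3) fits (4, 3); releases (1, 0), pool now (5, 3)
  blocked: T_a wants (6, 4), pool (5, 3) — not enough res3 and res1
  blocked: T_f wants (6, 1), pool (5, 3) — not enough res3
  blocked: T_g wants (9, 0), pool (5, 3) — not enough res3
  blocked: T_i wants (6, 4), pool (5, 3) — not enough res3 and res1
  blocked: T_c wants (7, 1), pool (5, 3) — not enough res3
Never able to finish: T_a, T_f, T_g, T_i and T_c.


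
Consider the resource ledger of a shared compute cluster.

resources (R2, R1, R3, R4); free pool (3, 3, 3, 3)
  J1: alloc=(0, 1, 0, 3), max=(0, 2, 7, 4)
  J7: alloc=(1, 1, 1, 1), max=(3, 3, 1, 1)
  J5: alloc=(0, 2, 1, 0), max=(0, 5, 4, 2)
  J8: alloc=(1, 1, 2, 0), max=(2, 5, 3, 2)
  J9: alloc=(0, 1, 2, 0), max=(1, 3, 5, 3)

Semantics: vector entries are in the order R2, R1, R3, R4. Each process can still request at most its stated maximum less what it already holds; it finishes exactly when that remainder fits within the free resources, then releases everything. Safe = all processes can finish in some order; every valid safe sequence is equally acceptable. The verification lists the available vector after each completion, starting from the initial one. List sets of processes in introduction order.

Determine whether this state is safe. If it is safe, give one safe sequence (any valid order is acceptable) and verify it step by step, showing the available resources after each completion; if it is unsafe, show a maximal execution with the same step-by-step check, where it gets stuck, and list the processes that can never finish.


SAFE, for example via the order J5, J7, J8, J1, J9.
Key observation: the order's first zero-slack moment is J5 ((0, 3, 3, 2) needed, (3, 3, 3, 3) free — a requested resource with nothing to spare).
Walking it through:
  pool = (3, 3, 3, 3)
  run J5 (needs (0, 3, 3, 2), free (3, 3, 3, 3)); after release of (0, 2, 1, 0) the pool is (3, 5, 4, 3)
  run J7 (needs (2, 2, 0, 0), free (3, 5, 4, 3)); after release of (1, 1, 1, 1) the pool is (4, 6, 5, 4)
  run J8 (needs (1, 4, 1, 2), free (4, 6, 5, 4)); after release of (1, 1, 2, 0) the pool is (5, 7, 7, 4)
  run J1 (needs (0, 1, 7, 1), free (5, 7, 7, 4)); after release of (0, 1, 0, 3) the pool is (5, 8, 7, 7)
  run J9 (needs (1, 2, 3, 3), free (5, 8, 7, 7)); after release of (0, 1, 2, 0) the pool is (5, 9, 9, 7)


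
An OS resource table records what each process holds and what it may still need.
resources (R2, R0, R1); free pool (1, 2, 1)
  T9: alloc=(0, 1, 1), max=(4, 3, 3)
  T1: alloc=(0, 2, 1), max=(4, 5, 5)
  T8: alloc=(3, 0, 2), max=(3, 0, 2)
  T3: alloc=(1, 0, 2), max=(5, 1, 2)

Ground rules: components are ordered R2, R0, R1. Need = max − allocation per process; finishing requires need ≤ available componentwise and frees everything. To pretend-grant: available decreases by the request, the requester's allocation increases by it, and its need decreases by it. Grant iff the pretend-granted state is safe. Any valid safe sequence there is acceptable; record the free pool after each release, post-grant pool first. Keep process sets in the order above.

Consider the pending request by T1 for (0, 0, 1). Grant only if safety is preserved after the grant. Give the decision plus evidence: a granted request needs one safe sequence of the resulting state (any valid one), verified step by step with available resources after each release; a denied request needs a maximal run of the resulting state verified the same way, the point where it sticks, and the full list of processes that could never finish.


GRANT — the state after the grant stays safe, e.g. via T8, T9, T3, T1.
Key observation: post-grant, (1, 2, 0) remains, and an order beginning with T8 completes everyone.
Check on the post-grant state, step by step:
  pool = (1, 2, 0)
  run T8 (needs (0, 0, 0), free (1, 2, 0)); after release of (3, 0, 2) the pool is (4, 2, 2)
  run T9 (needs (4, 2, 2), free (4, 2, 2)); after release of (0, 1, 1) the pool is (4, 3, 3)
  run T3 (needs (4, 1, 0), free (4, 3, 3)); after release of (1, 0, 2) the pool is (5, 3, 5)
  run T1 (needs (4, 3, 3), free (5, 3, 5)); after release of (0, 2, 2) the pool is (5, 5, 7)


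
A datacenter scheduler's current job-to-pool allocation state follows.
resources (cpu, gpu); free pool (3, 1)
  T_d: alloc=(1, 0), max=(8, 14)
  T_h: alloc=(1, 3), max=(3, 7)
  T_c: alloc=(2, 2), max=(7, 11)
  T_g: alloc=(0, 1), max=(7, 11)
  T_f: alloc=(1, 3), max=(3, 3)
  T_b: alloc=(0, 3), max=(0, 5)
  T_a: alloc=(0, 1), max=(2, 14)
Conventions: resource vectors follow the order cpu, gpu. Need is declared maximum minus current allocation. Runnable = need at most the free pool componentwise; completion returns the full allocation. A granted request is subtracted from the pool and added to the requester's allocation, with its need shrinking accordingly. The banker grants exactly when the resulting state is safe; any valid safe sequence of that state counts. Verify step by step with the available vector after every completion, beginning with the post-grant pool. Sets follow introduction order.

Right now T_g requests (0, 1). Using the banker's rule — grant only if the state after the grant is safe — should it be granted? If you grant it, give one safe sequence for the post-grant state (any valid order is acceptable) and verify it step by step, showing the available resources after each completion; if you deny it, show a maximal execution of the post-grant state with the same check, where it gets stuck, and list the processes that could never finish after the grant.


GRANT: granting preserves safety; a valid post-grant sequence is T_f, T_b, T_h, T_c, T_g, T_a, T_d.
Key observation: with (3, 0) left after the transfer, T_f can run at once — the state stays safe.
Check on the post-grant state, step by step:
  pool = (3, 0)
  T_f needs (2, 0) <= (3, 0) -> finishes; pool += (1, 3) = (4, 3)
  T_b needs (0, 2) <= (4, 3) -> finishes; pool += (0, 3) = (4, 6)
  T_h needs (2, 4) <= (4, 6) -> finishes; pool += (1, 3) = (5, 9)
  T_c needs (5, 9) <= (5, 9) -> finishes; pool += (2, 2) = (7, 11)
  T_g needs (7, 9) <= (7, 11) -> finishes; pool += (0, 2) = (7, 13)
  T_a needs (2, 13) <= (7, 13) -> finishes; pool += (0, 1) = (7, 14)
  T_d needs (7, 14) <= (7, 14) -> finishes; pool += (1, 0) = (8, 14)


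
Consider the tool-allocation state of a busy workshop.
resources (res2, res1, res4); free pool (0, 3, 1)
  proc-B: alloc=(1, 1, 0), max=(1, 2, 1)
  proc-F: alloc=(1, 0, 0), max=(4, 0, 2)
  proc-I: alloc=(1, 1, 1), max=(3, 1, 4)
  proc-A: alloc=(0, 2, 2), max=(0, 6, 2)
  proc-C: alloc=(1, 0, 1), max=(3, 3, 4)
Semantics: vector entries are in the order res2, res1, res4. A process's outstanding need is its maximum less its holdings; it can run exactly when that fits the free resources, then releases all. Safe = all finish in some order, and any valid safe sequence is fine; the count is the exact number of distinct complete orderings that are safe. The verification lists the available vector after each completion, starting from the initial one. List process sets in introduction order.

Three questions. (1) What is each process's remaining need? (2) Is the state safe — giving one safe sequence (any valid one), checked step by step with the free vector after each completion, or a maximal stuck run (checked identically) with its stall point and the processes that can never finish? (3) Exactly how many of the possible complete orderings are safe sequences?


(1) Need matrix, components ordered res2, res1, res4:
  proc-B: (0, 1, 1)
  proc-F: (3, 0, 2)
  proc-I: (2, 0, 3)
  proc-A: (0, 4, 0)
  proc-C: (2, 3, 3)
(2) UNSAFE — no complete ordering exists.
Key observation: the wall is res2: completing proc-B, proc-A brings the pool only to (1, 6, 3), and all the rest need more.
The run proc-B, proc-A cannot be extended any further. Check, step by step:
  pool = (0, 3, 1)
  run proc-B (needs (0, 1, 1), free (0, 3, 1)); after release of (1, 1, 0) the pool is (1, 4, 1)
  run proc-A (needs (0, 4, 0), free (1, 4, 1)); after release of (0, 2, 2) the pool is (1, 6, 3)
  blocked: proc-F wants (3, 0, 2), pool (1, 6, 3) — not enough res2
  blocked: proc-I wants (2, 0, 3), pool (1, 6, 3) — not enough res2
  blocked: proc-C wants (2, 3, 3), pool (1, 6, 3) — not enough res2
Never able to finish: proc-F, proc-I and proc-C.
(3) The exact count: 0 of the possible complete orderings are safe sequences.
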